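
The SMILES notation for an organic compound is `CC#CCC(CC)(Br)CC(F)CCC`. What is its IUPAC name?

5-bromo-5-ethyl-7-fluorodec-2-yne

The longest carbon chain that includes the multiple bond has 10 carbons, so the parent hydride is decane.
The chain contains a C≡C triple bond, so the unsaturation ending is -yne.
Choose the numbering such that numbering from this end puts the triple bond at C-2 rather than C-8.
This places the triple bond between C-2 and C-3; a bromo group at C-5; an ethyl group at C-5; a fluoro group at C-7.
The substituents are ordered alphabetically, ignoring any di-/tri- multipliers.
Assembling the pieces gives 5-bromo-5-ethyl-7-fluorodec-2-yne.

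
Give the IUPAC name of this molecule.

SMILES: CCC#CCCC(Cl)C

The longest chain bearing the multiple bond is 8 carbons long (octane).
A C≡C triple bond in the chain gives the infix -yne-.
Choose the numbering such that numbering from this end puts the triple bond at C-3 rather than C-5.
This places the triple bond between C-3 and C-4; a chloro group at C-7.
Assembling the pieces gives 7-chlorooct-3-yne.

7-chlorooct-3-yne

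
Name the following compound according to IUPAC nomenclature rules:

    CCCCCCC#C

The longest chain bearing the multiple bond is 8 carbons long (octane).
The chain contains a C≡C triple bond, so the unsaturation ending is -yne.
Choose the numbering such that numbering from this end puts the triple bond at C-1 rather than C-7.
This places the triple bond between C-1 and C-2.
Putting it together: oct-1-yne.

oct-1-yne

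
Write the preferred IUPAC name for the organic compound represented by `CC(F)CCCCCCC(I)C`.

2-fluoro-9-iododecane

The parent chain contains 10 carbons (decane).
Choose the numbering such that the locant sets are identical either way, so the alphabetically earlier fluoro substituent takes the lower locant (2 rather than 9).
That gives a fluoro group at C-2; an iodo group at C-9.
Substituent prefixes are cited in alphabetical order (multiplying prefixes like di-/tri- are ignored for ordering).
Assembling the pieces gives 2-fluoro-9-iododecane.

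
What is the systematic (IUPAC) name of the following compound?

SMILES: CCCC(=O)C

pentan-2-one

Counting along the main chain through the carbonyl gives 5 carbons: the parent is pentane.
The highest-priority functional group is a ketone (C=O on an internal carbon), so the name ends in -one.
Number the chain so that numbering from this end puts the carbonyl group at C-2 rather than C-4.
With this numbering: the carbonyl at C-2.
Assembling the pieces gives pentan-2-one.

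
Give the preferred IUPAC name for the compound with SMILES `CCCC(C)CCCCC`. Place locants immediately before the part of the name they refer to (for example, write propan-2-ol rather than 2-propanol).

The longest continuous carbon chain has 9 atoms, so the parent hydride is nonane.
Number the chain so that the substituent locant set {4} is lower than {6} at the first point of difference.
That gives a methyl group at C-4.
Putting it together: 4-methylnonane.

4-methylnonane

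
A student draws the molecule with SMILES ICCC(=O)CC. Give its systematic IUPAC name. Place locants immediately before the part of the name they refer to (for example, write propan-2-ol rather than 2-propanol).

1-iodopentan-3-one

The longest carbon chain that includes the carbonyl has 5 carbons, so the parent hydride is pentane.
A ketone (C=O on an internal carbon) is the principal characteristic group, giving the suffix -one.
The numbering direction is chosen so that the substituent locant set {1} is lower than {5} at the first point of difference.
With this numbering: the carbonyl at C-3; an iodo group at C-1.
The name is 1-iodopentan-3-one.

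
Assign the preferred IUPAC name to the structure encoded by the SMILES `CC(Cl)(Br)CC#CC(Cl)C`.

6-bromo-2,6-dichlorohept-3-yne

The longest carbon chain that includes the multiple bond has 7 carbons, so the parent hydride is heptane.
A C≡C triple bond in the chain gives the infix -yne-.
Number the chain so that numbering from this end puts the triple bond at C-3 rather than C-4.
That gives the triple bond between C-3 and C-4; a bromo group at C-6; chloro groups at C-2 and C-6.
The substituents are ordered alphabetically, ignoring any di-/tri- multipliers.
Assembling the pieces gives 6-bromo-2,6-dichlorohept-3-yne.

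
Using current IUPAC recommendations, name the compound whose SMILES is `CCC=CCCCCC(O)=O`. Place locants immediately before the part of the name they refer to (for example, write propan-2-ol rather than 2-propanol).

non-6-enoic acid

The longest chain bearing the –COOH group and the multiple bond is 9 carbons long (nonane).
A carboxylic acid (terminal –COOH) is the principal characteristic group, giving the suffix -oic acid.
The chain contains a C=C double bond, so the unsaturation ending is -ene.
Choose the numbering such that the carboxylic acid carbon is C-1 by definition.
This places the double bond between C-6 and C-7.
Assembling the pieces gives non-6-enoic acid.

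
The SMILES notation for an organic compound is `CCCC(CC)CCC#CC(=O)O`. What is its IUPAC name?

The longest chain bearing the –COOH group and the multiple bond is 9 carbons long (nonane).
A carboxylic acid (terminal –COOH) is the principal characteristic group, giving the suffix -oic acid.
A C≡C triple bond in the chain gives the infix -yne-.
Number the chain so that the carboxylic acid carbon is C-1 by definition.
With this numbering: the triple bond between C-2 and C-3; an ethyl group at C-6.
Assembling the pieces gives 6-ethylnon-2-ynoic acid.

6-ethylnon-2-ynoic acid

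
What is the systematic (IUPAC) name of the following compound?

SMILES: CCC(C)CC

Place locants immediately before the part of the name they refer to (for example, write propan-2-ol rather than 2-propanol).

3-methylpentane

The parent chain contains 5 carbons (pentane).
Numbering from either end gives identical locants here.
This places a methyl group at C-3.
Putting it together: 3-methylpentane.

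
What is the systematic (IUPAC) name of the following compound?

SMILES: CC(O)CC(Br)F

The longest chain bearing the –OH group is 4 carbons long (butane).
An alcohol (–OH) is the principal characteristic group, giving the suffix -ol.
Choose the numbering such that numbering from this end puts the hydroxyl group at C-2 rather than C-3.
With this numbering: the hydroxyl at C-2; a bromo group at C-4; a fluoro group at C-4.
The substituents are ordered alphabetically, ignoring any di-/tri- multipliers.
The name is 4-bromo-4-fluorobutan-2-ol.

4-bromo-4-fluorobutan-2-ol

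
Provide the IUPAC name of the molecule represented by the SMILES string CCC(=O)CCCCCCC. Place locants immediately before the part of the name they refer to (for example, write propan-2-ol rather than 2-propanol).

decan-3-one

The longest chain bearing the carbonyl is 10 carbons long (decane).
The principal characteristic group is a ketone (C=O on an internal carbon), named with the suffix -one.
The numbering direction is chosen so that numbering from this end puts the carbonyl group at C-3 rather than C-8.
With this numbering: the carbonyl at C-3.
Putting it together: decan-3-one.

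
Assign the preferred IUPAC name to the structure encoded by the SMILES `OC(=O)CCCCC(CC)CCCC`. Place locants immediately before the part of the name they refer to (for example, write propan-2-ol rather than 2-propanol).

Counting along the main chain through the –COOH group gives 10 carbons: the parent is decane.
The highest-priority functional group is a carboxylic acid (terminal –COOH), so the name ends in -oic acid.
The numbering direction is chosen so that the carboxylic acid carbon is C-1 by definition.
With this numbering: an ethyl group at C-6.
Assembling the pieces gives 6-ethyldecanoic acid.

6-ethyldecanoic acid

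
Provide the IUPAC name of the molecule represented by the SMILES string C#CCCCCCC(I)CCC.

8-iodoundec-1-yne

The longest carbon chain that includes the multiple bond has 11 carbons, so the parent hydride is undecane.
The chain contains a C≡C triple bond, so the unsaturation ending is -yne.
Choose the numbering such that numbering from this end puts the triple bond at C-1 rather than C-10.
With this numbering: the triple bond between C-1 and C-2; an iodo group at C-8.
Putting it together: 8-iodoundec-1-yne.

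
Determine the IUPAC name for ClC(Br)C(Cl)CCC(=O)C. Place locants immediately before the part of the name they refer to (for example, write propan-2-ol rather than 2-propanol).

6-bromo-5,6-dichlorohexan-2-one

The longest chain bearing the carbonyl is 6 carbons long (hexane).
The highest-priority functional group is a ketone (C=O on an internal carbon), so the name ends in -one.
The numbering direction is chosen so that numbering from this end puts the carbonyl group at C-2 rather than C-5.
This places the carbonyl at C-2; a bromo group at C-6; chloro groups at C-5 and C-6.
The substituents are ordered alphabetically, ignoring any di-/tri- multipliers.
Putting it together: 6-bromo-5,6-dichlorohexan-2-one.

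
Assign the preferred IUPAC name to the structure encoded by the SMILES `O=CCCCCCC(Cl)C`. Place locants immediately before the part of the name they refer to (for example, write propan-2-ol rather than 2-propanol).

7-chlorooctanal

The longest carbon chain that includes the –CHO group has 8 carbons, so the parent hydride is octane.
The principal characteristic group is an aldehyde (terminal –CHO), named with the suffix -al.
Number the chain so that the aldehyde carbon is C-1 by definition.
That gives a chloro group at C-7.
The name is 7-chlorooctanal.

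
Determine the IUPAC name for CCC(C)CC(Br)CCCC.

The longest continuous carbon chain has 9 atoms, so the parent hydride is nonane.
The numbering direction is chosen so that the substituent locant set {3,5} is lower than {5,7} at the first point of difference.
With this numbering: a bromo group at C-5; a methyl group at C-3.
The substituents are ordered alphabetically, ignoring any di-/tri- multipliers.
Putting it together: 5-bromo-3-methylnonane.

5-bromo-3-methylnonane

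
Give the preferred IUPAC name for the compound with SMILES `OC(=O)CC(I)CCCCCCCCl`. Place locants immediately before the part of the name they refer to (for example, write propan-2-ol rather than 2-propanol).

10-chloro-3-iododecanoic acid

The longest chain bearing the –COOH group is 10 carbons long (decane).
The principal characteristic group is a carboxylic acid (terminal –COOH), named with the suffix -oic acid.
Choose the numbering such that the carboxylic acid carbon is C-1 by definition.
With this numbering: a chloro group at C-10; an iodo group at C-3.
Substituent prefixes are cited in alphabetical order (multiplying prefixes like di-/tri- are ignored for ordering).
Assembling the pieces gives 10-chloro-3-iododecanoic acid.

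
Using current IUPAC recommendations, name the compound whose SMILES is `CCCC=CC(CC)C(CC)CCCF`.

6,7-diethyl-10-fluorodec-4-ene

Counting along the main chain through the multiple bond gives 10 carbons: the parent is decane.
A C=C double bond in the chain gives the infix -ene-.
Choose the numbering such that numbering from this end puts the double bond at C-4 rather than C-6.
That gives the double bond between C-4 and C-5; ethyl groups at C-6 and C-7; a fluoro group at C-10.
Substituent prefixes are cited in alphabetical order (multiplying prefixes like di-/tri- are ignored for ordering).
Putting it together: 6,7-diethyl-10-fluorodec-4-ene.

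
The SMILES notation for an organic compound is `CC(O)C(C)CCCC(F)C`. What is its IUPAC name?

Counting along the main chain through the –OH group gives 8 carbons: the parent is octane.
The highest-priority functional group is an alcohol (–OH), so the name ends in -ol.
Choose the numbering such that numbering from this end puts the hydroxyl group at C-2 rather than C-7.
With this numbering: the hydroxyl at C-2; a fluoro group at C-7; a methyl group at C-3.
The substituents are ordered alphabetically, ignoring any di-/tri- multipliers.
Assembling the pieces gives 7-fluoro-3-methyloctan-2-ol.

7-fluoro-3-methyloctan-2-ol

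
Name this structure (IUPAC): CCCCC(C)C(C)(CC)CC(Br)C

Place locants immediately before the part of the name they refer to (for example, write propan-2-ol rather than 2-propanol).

2-bromo-4-ethyl-4,5-dimethylnonane

The longest continuous carbon chain has 9 atoms, so the parent hydride is nonane.
Choose the numbering such that the substituent locant set {2,4,4,5} is lower than {5,6,6,8} at the first point of difference.
That gives a bromo group at C-2; an ethyl group at C-4; methyl groups at C-4 and C-5.
Substituent prefixes are cited in alphabetical order (multiplying prefixes like di-/tri- are ignored for ordering).
Putting it together: 2-bromo-4-ethyl-4,5-dimethylnonane.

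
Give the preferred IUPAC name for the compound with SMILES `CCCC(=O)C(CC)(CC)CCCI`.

Counting along the main chain through the carbonyl gives 8 carbons: the parent is octane.
The principal characteristic group is a ketone (C=O on an internal carbon), named with the suffix -one.
Choose the numbering such that numbering from this end puts the carbonyl group at C-4 rather than C-5.
That gives the carbonyl at C-4; two ethyl groups at C-5; an iodo group at C-8.
Prefixes are listed alphabetically: ethyl, iodo.
Assembling the pieces gives 5,5-diethyl-8-iodooctan-4-one.

5,5-diethyl-8-iodooctan-4-one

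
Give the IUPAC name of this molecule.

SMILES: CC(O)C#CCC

hex-3-yn-2-ol

The longest carbon chain that includes the –OH group and the multiple bond has 6 carbons, so the parent hydride is hexane.
An alcohol (–OH) is the principal characteristic group, giving the suffix -ol.
The chain contains a C≡C triple bond, so the unsaturation ending is -yne.
Choose the numbering such that numbering from this end puts the hydroxyl group at C-2 rather than C-5.
With this numbering: the hydroxyl at C-2; the triple bond between C-3 and C-4.
The name is hex-3-yn-2-ol.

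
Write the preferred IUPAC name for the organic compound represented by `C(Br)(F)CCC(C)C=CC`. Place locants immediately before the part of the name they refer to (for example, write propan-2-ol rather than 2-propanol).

7-bromo-7-fluoro-4-methylhept-2-ene

The longest carbon chain that includes the multiple bond has 7 carbons, so the parent hydride is heptane.
A C=C double bond in the chain gives the infix -ene-.
Choose the numbering such that numbering from this end puts the double bond at C-2 rather than C-5.
That gives the double bond between C-2 and C-3; a bromo group at C-7; a fluoro group at C-7; a methyl group at C-4.
Substituent prefixes are cited in alphabetical order (multiplying prefixes like di-/tri- are ignored for ordering).
The name is 7-bromo-7-fluoro-4-methylhept-2-ene.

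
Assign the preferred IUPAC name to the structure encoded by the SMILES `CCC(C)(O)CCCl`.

The longest chain bearing the –OH group is 5 carbons long (pentane).
An alcohol (–OH) is the principal characteristic group, giving the suffix -ol.
Number the chain so that the substituent locant set {1,3} is lower than {3,5} at the first point of difference.
That gives the hydroxyl at C-3; a chloro group at C-1; a methyl group at C-3.
The substituents are ordered alphabetically, ignoring any di-/tri- multipliers.
The name is 1-chloro-3-methylpentan-3-ol.

1-chloro-3-methylpentan-3-ol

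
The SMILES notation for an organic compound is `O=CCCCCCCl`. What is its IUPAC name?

Counting along the main chain through the –CHO group gives 6 carbons: the parent is hexane.
The highest-priority functional group is an aldehyde (terminal –CHO), so the name ends in -al.
The numbering direction is chosen so that the aldehyde carbon is C-1 by definition.
With this numbering: a chloro group at C-6.
Putting it together: 6-chlorohexanal.

6-chlorohexanal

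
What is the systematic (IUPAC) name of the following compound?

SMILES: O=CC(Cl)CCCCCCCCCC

The longest chain bearing the –CHO group is 12 carbons long (dodecane).
The principal characteristic group is an aldehyde (terminal –CHO), named with the suffix -al.
Number the chain so that the aldehyde carbon is C-1 by definition.
This places a chloro group at C-2.
Assembling the pieces gives 2-chlorododecanal.

2-chlorododecanal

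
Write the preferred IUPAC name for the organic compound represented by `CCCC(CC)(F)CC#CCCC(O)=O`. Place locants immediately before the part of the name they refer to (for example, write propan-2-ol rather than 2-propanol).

7-ethyl-7-fluorodec-4-ynoic acid

Counting along the main chain through the –COOH group and the multiple bond gives 10 carbons: the parent is decane.
The highest-priority functional group is a carboxylic acid (terminal –COOH), so the name ends in -oic acid.
A C≡C triple bond in the chain gives the infix -yne-.
The numbering direction is chosen so that the carboxylic acid carbon is C-1 by definition.
With this numbering: the triple bond between C-4 and C-5; an ethyl group at C-7; a fluoro group at C-7.
Substituent prefixes are cited in alphabetical order (multiplying prefixes like di-/tri- are ignored for ordering).
Putting it together: 7-ethyl-7-fluorodec-4-ynoic acid.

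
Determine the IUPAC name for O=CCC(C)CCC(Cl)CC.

6-chloro-3-methyloctanal

The longest carbon chain that includes the –CHO group has 8 carbons, so the parent hydride is octane.
An aldehyde (terminal –CHO) is the principal characteristic group, giving the suffix -al.
Choose the numbering such that the aldehyde carbon is C-1 by definition.
With this numbering: a chloro group at C-6; a methyl group at C-3.
The substituents are ordered alphabetically, ignoring any di-/tri- multipliers.
Assembling the pieces gives 6-chloro-3-methyloctanal.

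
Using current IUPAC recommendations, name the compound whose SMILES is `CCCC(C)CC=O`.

3-methylhexanal

The longest chain bearing the –CHO group is 6 carbons long (hexane).
The highest-priority functional group is an aldehyde (terminal –CHO), so the name ends in -al.
Choose the numbering such that the aldehyde carbon is C-1 by definition.
This places a methyl group at C-3.
The name is 3-methylhexanal.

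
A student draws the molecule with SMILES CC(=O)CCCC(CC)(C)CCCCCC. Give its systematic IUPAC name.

Counting along the main chain through the carbonyl gives 12 carbons: the parent is dodecane.
The highest-priority functional group is a ketone (C=O on an internal carbon), so the name ends in -one.
Number the chain so that numbering from this end puts the carbonyl group at C-2 rather than C-11.
With this numbering: the carbonyl at C-2; an ethyl group at C-6; a methyl group at C-6.
Prefixes are listed alphabetically: ethyl, methyl.
Putting it together: 6-ethyl-6-methyldodecan-2-one.

6-ethyl-6-methyldodecan-2-one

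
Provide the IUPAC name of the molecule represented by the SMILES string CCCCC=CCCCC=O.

The longest carbon chain that includes the –CHO group and the multiple bond has 10 carbons, so the parent hydride is decane.
An aldehyde (terminal –CHO) is the principal characteristic group, giving the suffix -al.
The chain contains a C=C double bond, so the unsaturation ending is -ene.
The numbering direction is chosen so that the aldehyde carbon is C-1 by definition.
That gives the double bond between C-5 and C-6.
Assembling the pieces gives dec-5-enal.

dec-5-enal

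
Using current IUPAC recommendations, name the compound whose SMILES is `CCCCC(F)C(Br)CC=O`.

Counting along the main chain through the –CHO group gives 8 carbons: the parent is octane.
The principal characteristic group is an aldehyde (terminal –CHO), named with the suffix -al.
The numbering direction is chosen so that the aldehyde carbon is C-1 by definition.
With this numbering: a bromo group at C-3; a fluoro group at C-4.
Substituent prefixes are cited in alphabetical order (multiplying prefixes like di-/tri- are ignored for ordering).
Assembling the pieces gives 3-bromo-4-fluorooctanal.

3-bromo-4-fluorooctanal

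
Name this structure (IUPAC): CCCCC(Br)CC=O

3-bromoheptanal

The longest carbon chain that includes the –CHO group has 7 carbons, so the parent hydride is heptane.
The highest-priority functional group is an aldehyde (terminal –CHO), so the name ends in -al.
Number the chain so that the aldehyde carbon is C-1 by definition.
That gives a bromo group at C-3.
Putting it together: 3-bromoheptanal.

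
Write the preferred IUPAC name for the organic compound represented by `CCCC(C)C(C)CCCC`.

The longest carbon chain is 9 atoms: the parent is nonane.
Number the chain so that the substituent locant set {4,5} is lower than {5,6} at the first point of difference.
That gives methyl groups at C-4 and C-5.
The name is 4,5-dimethylnonane.

4,5-dimethylnonane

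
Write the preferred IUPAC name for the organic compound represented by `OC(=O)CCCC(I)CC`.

5-iodoheptanoic acid

The longest carbon chain that includes the –COOH group has 7 carbons, so the parent hydride is heptane.
The principal characteristic group is a carboxylic acid (terminal –COOH), named with the suffix -oic acid.
Number the chain so that the carboxylic acid carbon is C-1 by definition.
With this numbering: an iodo group at C-5.
The name is 5-iodoheptanoic acid.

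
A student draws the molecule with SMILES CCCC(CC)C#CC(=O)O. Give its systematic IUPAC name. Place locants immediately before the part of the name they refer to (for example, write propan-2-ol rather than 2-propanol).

4-ethylhept-2-ynoic acid

The longest carbon chain that includes the –COOH group and the multiple bond has 7 carbons, so the parent hydride is heptane.
The highest-priority functional group is a carboxylic acid (terminal –COOH), so the name ends in -oic acid.
A C≡C triple bond in the chain gives the infix -yne-.
The numbering direction is chosen so that the carboxylic acid carbon is C-1 by definition.
That gives the triple bond between C-2 and C-3; an ethyl group at C-4.
Assembling the pieces gives 4-ethylhept-2-ynoic acid.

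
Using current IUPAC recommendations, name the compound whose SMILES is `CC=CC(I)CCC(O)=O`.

The longest carbon chain that includes the –COOH group and the multiple bond has 7 carbons, so the parent hydride is heptane.
A carboxylic acid (terminal –COOH) is the principal characteristic group, giving the suffix -oic acid.
A C=C double bond in the chain gives the infix -ene-.
Choose the numbering such that the carboxylic acid carbon is C-1 by definition.
With this numbering: the double bond between C-5 and C-6; an iodo group at C-4.
The name is 4-iodohept-5-enoic acid.

4-iodohept-5-enoic acid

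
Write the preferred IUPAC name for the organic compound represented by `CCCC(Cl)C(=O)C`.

3-chlorohexan-2-one

The longest chain bearing the carbonyl is 6 carbons long (hexane).
The principal characteristic group is a ketone (C=O on an internal carbon), named with the suffix -one.
Number the chain so that numbering from this end puts the carbonyl group at C-2 rather than C-5.
That gives the carbonyl at C-2; a chloro group at C-3.
Assembling the pieces gives 3-chlorohexan-2-one.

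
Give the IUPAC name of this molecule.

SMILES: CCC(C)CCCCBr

1-bromo-5-methylheptane

The parent chain contains 7 carbons (heptane).
Number the chain so that the substituent locant set {1,5} is lower than {3,7} at the first point of difference.
That gives a bromo group at C-1; a methyl group at C-5.
Substituent prefixes are cited in alphabetical order (multiplying prefixes like di-/tri- are ignored for ordering).
Assembling the pieces gives 1-bromo-5-methylheptane.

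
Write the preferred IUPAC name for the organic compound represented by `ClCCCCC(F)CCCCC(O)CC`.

The longest chain bearing the –OH group is 12 carbons long (dodecane).
The highest-priority functional group is an alcohol (–OH), so the name ends in -ol.
The numbering direction is chosen so that numbering from this end puts the hydroxyl group at C-3 rather than C-10.
This places the hydroxyl at C-3; a chloro group at C-12; a fluoro group at C-8.
The substituents are ordered alphabetically, ignoring any di-/tri- multipliers.
Assembling the pieces gives 12-chloro-8-fluorododecan-3-ol.

12-chloro-8-fluorododecan-3-ol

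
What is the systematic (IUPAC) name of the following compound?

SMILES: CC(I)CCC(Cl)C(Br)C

The longest continuous carbon chain has 7 atoms, so the parent hydride is heptane.
Choose the numbering such that the substituent locant set {2,3,6} is lower than {2,5,6} at the first point of difference.
This places a bromo group at C-2; a chloro group at C-3; an iodo group at C-6.
Substituent prefixes are cited in alphabetical order (multiplying prefixes like di-/tri- are ignored for ordering).
The name is 2-bromo-3-chloro-6-iodoheptane.

2-bromo-3-chloro-6-iodoheptane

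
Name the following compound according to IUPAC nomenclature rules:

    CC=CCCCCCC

non-2-ene

Counting along the main chain through the multiple bond gives 9 carbons: the parent is nonane.
There is one C=C double bond, indicated by the ending -ene.
Number the chain so that numbering from this end puts the double bond at C-2 rather than C-7.
With this numbering: the double bond between C-2 and C-3.
Assembling the pieces gives non-2-ene.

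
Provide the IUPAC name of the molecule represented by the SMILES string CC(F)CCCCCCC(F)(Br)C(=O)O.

Counting along the main chain through the –COOH group gives 10 carbons: the parent is decane.
A carboxylic acid (terminal –COOH) is the principal characteristic group, giving the suffix -oic acid.
Number the chain so that the carboxylic acid carbon is C-1 by definition.
With this numbering: a bromo group at C-2; fluoro groups at C-2 and C-9.
Substituent prefixes are cited in alphabetical order (multiplying prefixes like di-/tri- are ignored for ordering).
The name is 2-bromo-2,9-difluorodecanoic acid.

2-bromo-2,9-difluorodecanoic acid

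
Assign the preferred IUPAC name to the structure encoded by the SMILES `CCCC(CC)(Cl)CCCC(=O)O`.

5-chloro-5-ethyloctanoic acid

The longest carbon chain that includes the –COOH group has 8 carbons, so the parent hydride is octane.
The principal characteristic group is a carboxylic acid (terminal –COOH), named with the suffix -oic acid.
Choose the numbering such that the carboxylic acid carbon is C-1 by definition.
This places a chloro group at C-5; an ethyl group at C-5.
Prefixes are listed alphabetically: chloro, ethyl.
Putting it together: 5-chloro-5-ethyloctanoic acid.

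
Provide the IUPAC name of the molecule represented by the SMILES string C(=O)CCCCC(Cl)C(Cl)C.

The longest carbon chain that includes the –CHO group has 8 carbons, so the parent hydride is octane.
An aldehyde (terminal –CHO) is the principal characteristic group, giving the suffix -al.
The numbering direction is chosen so that the aldehyde carbon is C-1 by definition.
With this numbering: chloro groups at C-6 and C-7.
The name is 6,7-dichlorooctanal.

6,7-dichlorooctanal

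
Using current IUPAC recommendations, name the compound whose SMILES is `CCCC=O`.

butanal

Counting along the main chain through the –CHO group gives 4 carbons: the parent is butane.
The highest-priority functional group is an aldehyde (terminal –CHO), so the name ends in -al.
Choose the numbering such that the aldehyde carbon is C-1 by definition.
Putting it together: butanal.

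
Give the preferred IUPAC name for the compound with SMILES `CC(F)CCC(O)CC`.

6-fluoroheptan-3-ol

The longest chain bearing the –OH group is 7 carbons long (heptane).
The principal characteristic group is an alcohol (–OH), named with the suffix -ol.
Number the chain so that numbering from this end puts the hydroxyl group at C-3 rather than C-5.
With this numbering: the hydroxyl at C-3; a fluoro group at C-6.
Assembling the pieces gives 6-fluoroheptan-3-ol.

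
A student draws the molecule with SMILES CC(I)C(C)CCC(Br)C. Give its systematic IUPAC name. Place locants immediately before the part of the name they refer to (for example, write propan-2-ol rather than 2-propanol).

6-bromo-2-iodo-3-methylheptane

The parent chain contains 7 carbons (heptane).
Choose the numbering such that the substituent locant set {2,3,6} is lower than {2,5,6} at the first point of difference.
With this numbering: a bromo group at C-6; an iodo group at C-2; a methyl group at C-3.
The substituents are ordered alphabetically, ignoring any di-/tri- multipliers.
The name is 6-bromo-2-iodo-3-methylheptane.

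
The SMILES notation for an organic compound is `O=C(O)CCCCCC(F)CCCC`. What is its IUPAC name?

The longest carbon chain that includes the –COOH group has 11 carbons, so the parent hydride is undecane.
The highest-priority functional group is a carboxylic acid (terminal –COOH), so the name ends in -oic acid.
The numbering direction is chosen so that the carboxylic acid carbon is C-1 by definition.
This places a fluoro group at C-7.
Putting it together: 7-fluoroundecanoic acid.

7-fluoroundecanoic acid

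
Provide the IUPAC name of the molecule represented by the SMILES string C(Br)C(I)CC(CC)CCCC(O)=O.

8-bromo-5-ethyl-7-iodooctanoic acid

The longest carbon chain that includes the –COOH group has 8 carbons, so the parent hydride is octane.
The highest-priority functional group is a carboxylic acid (terminal –COOH), so the name ends in -oic acid.
Number the chain so that the carboxylic acid carbon is C-1 by definition.
This places a bromo group at C-8; an ethyl group at C-5; an iodo group at C-7.
Prefixes are listed alphabetically: bromo, ethyl, iodo.
Assembling the pieces gives 8-bromo-5-ethyl-7-iodooctanoic acid.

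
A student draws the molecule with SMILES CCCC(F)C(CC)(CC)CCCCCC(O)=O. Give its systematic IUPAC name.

7,7-diethyl-8-fluoroundecanoic acid

The longest chain bearing the –COOH group is 11 carbons long (undecane).
A carboxylic acid (terminal –COOH) is the principal characteristic group, giving the suffix -oic acid.
The numbering direction is chosen so that the carboxylic acid carbon is C-1 by definition.
That gives two ethyl groups at C-7; a fluoro group at C-8.
Substituent prefixes are cited in alphabetical order (multiplying prefixes like di-/tri- are ignored for ordering).
The name is 7,7-diethyl-8-fluoroundecanoic acid.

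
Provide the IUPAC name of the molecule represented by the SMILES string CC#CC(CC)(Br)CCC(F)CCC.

4-bromo-4-ethyl-7-fluorodec-2-yne

Counting along the main chain through the multiple bond gives 10 carbons: the parent is decane.
A C≡C triple bond in the chain gives the infix -yne-.
Choose the numbering such that numbering from this end puts the triple bond at C-2 rather than C-8.
This places the triple bond between C-2 and C-3; a bromo group at C-4; an ethyl group at C-4; a fluoro group at C-7.
Substituent prefixes are cited in alphabetical order (multiplying prefixes like di-/tri- are ignored for ordering).
Putting it together: 4-bromo-4-ethyl-7-fluorodec-2-yne.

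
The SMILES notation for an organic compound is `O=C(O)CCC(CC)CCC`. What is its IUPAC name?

The longest chain bearing the –COOH group is 7 carbons long (heptane).
The principal characteristic group is a carboxylic acid (terminal –COOH), named with the suffix -oic acid.
Choose the numbering such that the carboxylic acid carbon is C-1 by definition.
That gives an ethyl group at C-4.
The name is 4-ethylheptanoic acid.

4-ethylheptanoic acid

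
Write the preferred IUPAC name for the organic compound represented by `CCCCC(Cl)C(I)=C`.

3-chloro-2-iodohept-1-ene

The longest chain bearing the multiple bond is 7 carbons long (heptane).
A C=C double bond in the chain gives the infix -ene-.
The numbering direction is chosen so that numbering from this end puts the double bond at C-1 rather than C-6.
This places the double bond between C-1 and C-2; a chloro group at C-3; an iodo group at C-2.
Substituent prefixes are cited in alphabetical order (multiplying prefixes like di-/tri- are ignored for ordering).
Putting it together: 3-chloro-2-iodohept-1-ene.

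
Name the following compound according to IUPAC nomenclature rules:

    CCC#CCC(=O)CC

oct-5-yn-3-one

The longest carbon chain that includes the carbonyl and the multiple bond has 8 carbons, so the parent hydride is octane.
A ketone (C=O on an internal carbon) is the principal characteristic group, giving the suffix -one.
There is one C≡C triple bond, indicated by the ending -yne.
Number the chain so that numbering from this end puts the carbonyl group at C-3 rather than C-6.
With this numbering: the carbonyl at C-3; the triple bond between C-5 and C-6.
Putting it together: oct-5-yn-3-one.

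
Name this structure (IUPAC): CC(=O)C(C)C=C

3-methylpent-4-en-2-one

The longest chain bearing the carbonyl and the multiple bond is 5 carbons long (pentane).
The highest-priority functional group is a ketone (C=O on an internal carbon), so the name ends in -one.
The chain contains a C=C double bond, so the unsaturation ending is -ene.
Number the chain so that numbering from this end puts the carbonyl group at C-2 rather than C-4.
This places the carbonyl at C-2; the double bond between C-4 and C-5; a methyl group at C-3.
Assembling the pieces gives 3-methylpent-4-en-2-one.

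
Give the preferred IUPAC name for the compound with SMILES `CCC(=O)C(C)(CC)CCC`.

4-ethyl-4-methylheptan-3-one

The longest carbon chain that includes the carbonyl has 7 carbons, so the parent hydride is heptane.
A ketone (C=O on an internal carbon) is the principal characteristic group, giving the suffix -one.
Choose the numbering such that numbering from this end puts the carbonyl group at C-3 rather than C-5.
That gives the carbonyl at C-3; an ethyl group at C-4; a methyl group at C-4.
Substituent prefixes are cited in alphabetical order (multiplying prefixes like di-/tri- are ignored for ordering).
The name is 4-ethyl-4-methylheptan-3-one.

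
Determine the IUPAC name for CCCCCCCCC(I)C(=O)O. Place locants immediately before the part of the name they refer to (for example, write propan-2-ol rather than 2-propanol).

2-iododecanoic acid

The longest chain bearing the –COOH group is 10 carbons long (decane).
The principal characteristic group is a carboxylic acid (terminal –COOH), named with the suffix -oic acid.
Choose the numbering such that the carboxylic acid carbon is C-1 by definition.
This places an iodo group at C-2.
Putting it together: 2-iododecanoic acid.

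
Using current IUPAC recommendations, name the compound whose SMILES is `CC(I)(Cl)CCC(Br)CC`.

The longest continuous carbon chain has 7 atoms, so the parent hydride is heptane.
The numbering direction is chosen so that the substituent locant set {2,2,5} is lower than {3,6,6} at the first point of difference.
With this numbering: a bromo group at C-5; a chloro group at C-2; an iodo group at C-2.
Prefixes are listed alphabetically: bromo, chloro, iodo.
Assembling the pieces gives 5-bromo-2-chloro-2-iodoheptane.

5-bromo-2-chloro-2-iodoheptane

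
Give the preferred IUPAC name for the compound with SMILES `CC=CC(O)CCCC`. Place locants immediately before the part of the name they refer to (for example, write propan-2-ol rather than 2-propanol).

The longest chain bearing the –OH group and the multiple bond is 8 carbons long (octane).
An alcohol (–OH) is the principal characteristic group, giving the suffix -ol.
A C=C double bond in the chain gives the infix -ene-.
Number the chain so that numbering from this end puts the hydroxyl group at C-4 rather than C-5.
That gives the hydroxyl at C-4; the double bond between C-2 and C-3.
Putting it together: oct-2-en-4-ol.

oct-2-en-4-ol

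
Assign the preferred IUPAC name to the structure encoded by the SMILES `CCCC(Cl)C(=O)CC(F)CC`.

Counting along the main chain through the carbonyl gives 9 carbons: the parent is nonane.
The highest-priority functional group is a ketone (C=O on an internal carbon), so the name ends in -one.
Number the chain so that the substituent locant set {3,6} is lower than {4,7} at the first point of difference.
This places the carbonyl at C-5; a chloro group at C-6; a fluoro group at C-3.
Prefixes are listed alphabetically: chloro, fluoro.
The name is 6-chloro-3-fluorononan-5-one.

6-chloro-3-fluorononan-5-one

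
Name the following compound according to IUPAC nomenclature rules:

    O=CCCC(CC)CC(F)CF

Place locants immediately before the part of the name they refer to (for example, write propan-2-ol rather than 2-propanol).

4-ethyl-6,7-difluoroheptanal

The longest carbon chain that includes the –CHO group has 7 carbons, so the parent hydride is heptane.
The principal characteristic group is an aldehyde (terminal –CHO), named with the suffix -al.
Choose the numbering such that the aldehyde carbon is C-1 by definition.
That gives an ethyl group at C-4; fluoro groups at C-6 and C-7.
Prefixes are listed alphabetically: ethyl, fluoro.
Assembling the pieces gives 4-ethyl-6,7-difluoroheptanal.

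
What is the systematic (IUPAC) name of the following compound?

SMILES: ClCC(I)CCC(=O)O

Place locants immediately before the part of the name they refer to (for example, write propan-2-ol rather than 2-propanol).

5-chloro-4-iodopentanoic acid

The longest carbon chain that includes the –COOH group has 5 carbons, so the parent hydride is pentane.
A carboxylic acid (terminal –COOH) is the principal characteristic group, giving the suffix -oic acid.
The numbering direction is chosen so that the carboxylic acid carbon is C-1 by definition.
With this numbering: a chloro group at C-5; an iodo group at C-4.
Prefixes are listed alphabetically: chloro, iodo.
The name is 5-chloro-4-iodopentanoic acid.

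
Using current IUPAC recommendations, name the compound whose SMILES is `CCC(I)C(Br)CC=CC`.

The longest chain bearing the multiple bond is 8 carbons long (octane).
There is one C=C double bond, indicated by the ending -ene.
Number the chain so that numbering from this end puts the double bond at C-2 rather than C-6.
With this numbering: the double bond between C-2 and C-3; a bromo group at C-5; an iodo group at C-6.
Prefixes are listed alphabetically: bromo, iodo.
Assembling the pieces gives 5-bromo-6-iodooct-2-ene.

5-bromo-6-iodooct-2-ene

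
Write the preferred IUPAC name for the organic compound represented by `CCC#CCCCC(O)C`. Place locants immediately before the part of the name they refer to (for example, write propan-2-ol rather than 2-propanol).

non-6-yn-2-ol

The longest chain bearing the –OH group and the multiple bond is 9 carbons long (nonane).
The highest-priority functional group is an alcohol (–OH), so the name ends in -ol.
The chain contains a C≡C triple bond, so the unsaturation ending is -yne.
The numbering direction is chosen so that numbering from this end puts the hydroxyl group at C-2 rather than C-8.
With this numbering: the hydroxyl at C-2; the triple bond between C-6 and C-7.
Putting it together: non-6-yn-2-ol.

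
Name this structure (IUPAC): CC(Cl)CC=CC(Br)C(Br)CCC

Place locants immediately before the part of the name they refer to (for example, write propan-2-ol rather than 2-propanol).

6,7-dibromo-2-chlorodec-4-ene

Counting along the main chain through the multiple bond gives 10 carbons: the parent is decane.
A C=C double bond in the chain gives the infix -ene-.
Choose the numbering such that numbering from this end puts the double bond at C-4 rather than C-6.
This places the double bond between C-4 and C-5; bromo groups at C-6 and C-7; a chloro group at C-2.
The substituents are ordered alphabetically, ignoring any di-/tri- multipliers.
Putting it together: 6,7-dibromo-2-chlorodec-4-ene.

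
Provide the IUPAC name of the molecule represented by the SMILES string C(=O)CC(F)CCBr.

The longest chain bearing the –CHO group is 5 carbons long (pentane).
The principal characteristic group is an aldehyde (terminal –CHO), named with the suffix -al.
Choose the numbering such that the aldehyde carbon is C-1 by definition.
This places a bromo group at C-5; a fluoro group at C-3.
The substituents are ordered alphabetically, ignoring any di-/tri- multipliers.
Assembling the pieces gives 5-bromo-3-fluoropentanal.

5-bromo-3-fluoropentanal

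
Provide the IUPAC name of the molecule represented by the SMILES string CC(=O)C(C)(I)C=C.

3-iodo-3-methylpent-4-en-2-one

Counting along the main chain through the carbonyl and the multiple bond gives 5 carbons: the parent is pentane.
The highest-priority functional group is a ketone (C=O on an internal carbon), so the name ends in -one.
A C=C double bond in the chain gives the infix -ene-.
The numbering direction is chosen so that numbering from this end puts the carbonyl group at C-2 rather than C-4.
With this numbering: the carbonyl at C-2; the double bond between C-4 and C-5; an iodo group at C-3; a methyl group at C-3.
Prefixes are listed alphabetically: iodo, methyl.
Assembling the pieces gives 3-iodo-3-methylpent-4-en-2-one.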